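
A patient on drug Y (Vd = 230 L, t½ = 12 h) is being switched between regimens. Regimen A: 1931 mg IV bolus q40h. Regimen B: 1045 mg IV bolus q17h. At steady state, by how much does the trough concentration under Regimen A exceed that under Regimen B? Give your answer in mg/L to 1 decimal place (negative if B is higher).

-1.8 mg/L

Regimen A: f = (1/2)^(40/12) ≈ 0.0992; Cmin,ss = (1931/230)·f/(1−f) ≈ 0.925 mg/L.
Regimen B: f = (1/2)^(17/12) ≈ 0.3746; Cmin,ss = (1045/230)·f/(1−f) ≈ 2.721 mg/L.
Difference ≈ 0.925 − 2.721 ≈ -1.796 mg/L.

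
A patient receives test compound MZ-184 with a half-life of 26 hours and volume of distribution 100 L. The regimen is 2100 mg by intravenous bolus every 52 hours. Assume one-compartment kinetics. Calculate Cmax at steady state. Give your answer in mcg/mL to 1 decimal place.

The dosing interval is 2 half-lives, so f = 2^(−2) = 0.25.
Accumulation ratio R = 1/(1 − f) = 1/0.75 = 4/3.
Single-dose peak C₀ = D/Vd = 2100/100 = 21 mcg/mL.
Steady-state peak Cmax,ss = C₀·R = 21 × 4/3 ≈ 28.000 mcg/mL.

28.0 mcg/mL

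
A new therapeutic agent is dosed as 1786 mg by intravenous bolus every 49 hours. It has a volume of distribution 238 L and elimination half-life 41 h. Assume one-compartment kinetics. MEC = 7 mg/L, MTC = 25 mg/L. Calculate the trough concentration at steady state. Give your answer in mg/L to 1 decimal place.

τ/t½ = 49/41 ≈ 1.1951, so fraction remaining f = (1/2)^(49/41) ≈ 0.4367.
Accumulation ratio R = 1/(1 − f) ≈ 1/0.5633 ≈ 1.7753.
Single-dose peak C₀ = D/Vd = 1786/238 ≈ 7.504 mg/L.
Steady-state peak Cmax,ss = C₀·R ≈ 7.504 × 1.7753 ≈ 13.322 mg/L.
One interval later, Cmin,ss = Cmax,ss·e^(−kτ) ≈ 13.322 × 0.4367 ≈ 5.818 mg/L.
Trough 5.8 mg/L vs MEC 7 mg/L: subtherapeutic.

5.8 mg/L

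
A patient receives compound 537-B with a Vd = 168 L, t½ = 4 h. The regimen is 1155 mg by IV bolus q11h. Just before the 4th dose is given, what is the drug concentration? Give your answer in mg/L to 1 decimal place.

1.2 mg/L

f = (1/2)^(τ/t½) = (1/2)^(11/4) ≈ 0.1487.
C₀ = D/Vd = 1155/168 ≈ 6.875 mg/L.
Before the 4th dose, 3 doses have been given. Superposition: Cmin = C₀·(f + f² + … + f^3).
≈ 6.875 × (0.1487 + 0.0221 + 0.0033) ≈ 6.875 × 0.1741 ≈ 1.197 mg/L.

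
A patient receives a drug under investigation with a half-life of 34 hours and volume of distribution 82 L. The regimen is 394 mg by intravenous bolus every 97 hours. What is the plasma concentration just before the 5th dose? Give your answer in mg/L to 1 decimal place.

f = (1/2)^(τ/t½) = (1/2)^(97/34) ≈ 0.1384.
C₀ = D/Vd = 394/82 ≈ 4.805 mg/L.
Before the 5th dose, 4 doses have been given. Superposition: Cmin = C₀·(f + f² + … + f^4).
≈ 4.805 × (0.1384 + 0.0192 + 0.0027 + 0.0004) ≈ 4.805 × 0.1607 ≈ 0.772 mg/L.

0.8 mg/L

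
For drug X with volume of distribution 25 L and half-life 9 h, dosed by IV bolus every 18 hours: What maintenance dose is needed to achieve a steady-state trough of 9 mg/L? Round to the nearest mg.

675 mg

τ/t½ = 18/9 ≈ 2, so f = (1/2)^(18/9) ≈ 0.250000.
Cmin,ss = (D/Vd)·f/(1−f), so D = Cmin,ss·Vd·(1−f)/f.
D = 9 × 25 × (1−f)/f ≈ 9 × 25 × 3.00000 ≈ 675.00 mg.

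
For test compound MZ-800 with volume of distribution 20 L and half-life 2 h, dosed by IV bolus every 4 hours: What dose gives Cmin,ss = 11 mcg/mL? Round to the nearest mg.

660 mg

τ/t½ = 4/2 ≈ 2, so f = (1/2)^(4/2) ≈ 0.250000.
Cmin,ss = (D/Vd)·f/(1−f), so D = Cmin,ss·Vd·(1−f)/f.
D = 11 × 20 × (1−f)/f ≈ 11 × 20 × 3.00000 ≈ 660.00 mg.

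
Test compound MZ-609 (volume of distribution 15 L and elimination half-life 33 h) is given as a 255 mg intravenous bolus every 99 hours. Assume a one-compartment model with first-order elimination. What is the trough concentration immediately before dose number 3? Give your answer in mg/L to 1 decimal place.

2.4 mg/L

f = (1/2)^(τ/t½) = (1/2)^(99/33) ≈ 0.1250.
C₀ = D/Vd = 255/15 ≈ 17.000 mg/L.
Before the 3rd dose, 2 doses have been given. Superposition: Cmin = C₀·(f + f²).
≈ 17.000 × (0.1250 + 0.0156) ≈ 17.000 × 0.1406 ≈ 2.390 mg/L.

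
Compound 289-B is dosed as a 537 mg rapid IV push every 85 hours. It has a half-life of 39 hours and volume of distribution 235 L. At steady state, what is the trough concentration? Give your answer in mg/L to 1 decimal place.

τ/t½ = 85/39 ≈ 2.1795, so fraction remaining f = (1/2)^(85/39) ≈ 0.2208.
Accumulation ratio R = 1/(1 − f) ≈ 1/0.7792 ≈ 1.2834.
Each bolus raises the concentration by D/Vd = 537/235 ≈ 2.285 mg/L.
Cmax,ss = C₀/(1 − f) ≈ 2.285/0.7792 ≈ 2.932 mg/L.
One interval later, Cmin,ss = Cmax,ss·e^(−kτ) ≈ 2.932 × 0.2208 ≈ 0.647 mg/L.

0.6 mg/L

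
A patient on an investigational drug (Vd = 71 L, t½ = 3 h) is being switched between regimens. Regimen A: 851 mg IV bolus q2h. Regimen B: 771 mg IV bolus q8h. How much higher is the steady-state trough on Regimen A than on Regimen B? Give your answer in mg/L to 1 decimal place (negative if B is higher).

18.4 mg/L

Regimen A: f = (1/2)^(2/3) ≈ 0.6300; Cmin,ss = (851/71)·f/(1−f) ≈ 20.408 mg/L.
Regimen B: f = (1/2)^(8/3) ≈ 0.1575; Cmin,ss = (771/71)·f/(1−f) ≈ 2.030 mg/L.
Difference ≈ 20.408 − 2.030 ≈ 18.378 mg/L.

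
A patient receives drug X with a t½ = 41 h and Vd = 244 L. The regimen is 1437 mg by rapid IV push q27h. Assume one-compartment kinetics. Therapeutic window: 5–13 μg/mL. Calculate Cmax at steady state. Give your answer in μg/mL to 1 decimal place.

k = ln2/t½ = ln2/41 ≈ 0.016906 h⁻¹; fraction remaining f = e^(−kτ) = e^(−0.016906×27) ≈ 0.6335.
At steady state, accumulation factor R = 1/(1 − e^(−kτ)) ≈ 2.7285.
Each bolus raises the concentration by D/Vd = 1437/244 ≈ 5.889 μg/mL.
Steady-state peak Cmax,ss = C₀·R ≈ 5.889 × 2.7285 ≈ 16.068 μg/mL.
Peak 16.1 μg/mL vs MTC 13 μg/mL: exceeds toxic threshold.

16.1 μg/mL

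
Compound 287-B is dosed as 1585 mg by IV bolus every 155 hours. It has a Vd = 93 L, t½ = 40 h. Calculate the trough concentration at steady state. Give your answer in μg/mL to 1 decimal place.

τ/t½ = 155/40 ≈ 3.875, so fraction remaining f = (1/2)^(155/40) ≈ 0.0682.
Accumulation ratio R = 1/(1 − f) ≈ 1/0.9318 ≈ 1.0732.
Each bolus raises the concentration by D/Vd = 1585/93 ≈ 17.043 μg/mL.
Steady-state peak Cmax,ss = C₀·R ≈ 17.043 × 1.0732 ≈ 18.291 μg/mL.
Steady-state trough Cmin,ss = Cmax,ss·f ≈ 18.291 × 0.0682 ≈ 1.247 μg/mL.

1.2 μg/mL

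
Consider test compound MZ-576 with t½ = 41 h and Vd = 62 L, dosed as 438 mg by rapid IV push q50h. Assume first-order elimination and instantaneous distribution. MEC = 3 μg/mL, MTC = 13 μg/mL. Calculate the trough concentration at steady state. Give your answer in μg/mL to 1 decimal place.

5.3 μg/mL

k = ln2/t½ = ln2/41 ≈ 0.016906 h⁻¹; fraction remaining f = e^(−kτ) = e^(−0.016906×50) ≈ 0.4294.
Each bolus raises the concentration by D/Vd = 438/62 ≈ 7.065 μg/mL.
Steady-state trough Cmin,ss = C₀·f/(1−f) ≈ 7.065 × 0.4294/0.5706 ≈ 5.317 μg/mL.
Trough 5.3 μg/mL vs MEC 3 μg/mL: adequate.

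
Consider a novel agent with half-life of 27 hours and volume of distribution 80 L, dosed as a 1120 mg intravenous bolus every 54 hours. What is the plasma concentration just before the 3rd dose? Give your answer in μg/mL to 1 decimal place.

f = (1/2)^(τ/t½) = (1/2)^(54/27) ≈ 0.2500.
C₀ = D/Vd = 1120/80 ≈ 14.000 μg/mL.
Before the 3rd dose, 2 doses have been given. Superposition: Cmin = C₀·(f + f²).
≈ 14.000 × (0.2500 + 0.0625) ≈ 14.000 × 0.3125 ≈ 4.375 μg/mL.

4.4 μg/mL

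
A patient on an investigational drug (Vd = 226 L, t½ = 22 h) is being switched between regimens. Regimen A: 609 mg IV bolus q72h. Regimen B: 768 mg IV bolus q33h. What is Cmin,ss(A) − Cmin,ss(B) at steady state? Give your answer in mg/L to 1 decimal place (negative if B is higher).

-1.5 mg/L

Regimen A: f = (1/2)^(72/22) ≈ 0.1035; Cmin,ss = (609/226)·f/(1−f) ≈ 0.311 mg/L.
Regimen B: f = (1/2)^(33/22) ≈ 0.3536; Cmin,ss = (768/226)·f/(1−f) ≈ 1.859 mg/L.
Difference ≈ 0.311 − 1.859 ≈ -1.548 mg/L.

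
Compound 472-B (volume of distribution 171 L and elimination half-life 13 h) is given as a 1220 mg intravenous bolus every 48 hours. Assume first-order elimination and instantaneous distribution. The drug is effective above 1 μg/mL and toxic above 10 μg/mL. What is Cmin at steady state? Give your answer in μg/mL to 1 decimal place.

0.6 μg/mL

k = ln2/t½ = ln2/13 ≈ 0.053319 h⁻¹; fraction remaining f = e^(−kτ) = e^(−0.053319×48) ≈ 0.0774.
Each bolus raises the concentration by D/Vd = 1220/171 ≈ 7.135 μg/mL.
Steady-state trough Cmin,ss = C₀·f/(1−f) ≈ 7.135 × 0.0774/0.9226 ≈ 0.599 μg/mL.
Trough 0.6 μg/mL vs MEC 1 μg/mL: subtherapeutic.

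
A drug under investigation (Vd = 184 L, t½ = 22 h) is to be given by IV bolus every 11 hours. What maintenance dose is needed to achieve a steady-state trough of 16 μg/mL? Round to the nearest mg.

τ/t½ = 11/22 ≈ 0.5, so f = (1/2)^(11/22) ≈ 0.707107.
Cmin,ss = (D/Vd)·f/(1−f), so D = Cmin,ss·Vd·(1−f)/f.
D = 16 × 184 × (1−f)/f ≈ 16 × 184 × 0.41421 ≈ 1219.43 mg.

1219 mg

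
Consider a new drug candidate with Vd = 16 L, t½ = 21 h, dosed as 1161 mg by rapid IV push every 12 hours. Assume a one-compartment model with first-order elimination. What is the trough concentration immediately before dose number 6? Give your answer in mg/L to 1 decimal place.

128.7 mg/L

f = (1/2)^(τ/t½) = (1/2)^(12/21) ≈ 0.6730.
C₀ = D/Vd = 1161/16 ≈ 72.562 mg/L.
Before the 6th dose, 5 doses have been given. Superposition: Cmin = C₀·(f + f² + … + f^5).
≈ 72.562 × (0.6730 + 0.4529 + 0.3048 + 0.2051 + 0.1381) ≈ 72.562 × 1.7739 ≈ 128.718 mg/L.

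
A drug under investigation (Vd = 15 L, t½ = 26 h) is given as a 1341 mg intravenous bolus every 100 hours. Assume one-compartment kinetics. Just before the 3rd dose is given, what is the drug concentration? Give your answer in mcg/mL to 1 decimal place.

f = (1/2)^(τ/t½) = (1/2)^(100/26) ≈ 0.0695.
C₀ = D/Vd = 1341/15 ≈ 89.400 mcg/mL.
Before the 3rd dose, 2 doses have been given. Superposition: Cmin = C₀·(f + f²).
≈ 89.400 × (0.0695 + 0.0048) ≈ 89.400 × 0.0743 ≈ 6.642 mcg/mL.

6.6 mcg/mL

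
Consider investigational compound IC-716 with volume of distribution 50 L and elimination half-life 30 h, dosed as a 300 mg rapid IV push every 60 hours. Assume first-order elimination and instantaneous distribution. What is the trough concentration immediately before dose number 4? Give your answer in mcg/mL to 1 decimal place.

2.0 mcg/mL

f = (1/2)^(τ/t½) = (1/2)^(60/30) ≈ 0.2500.
C₀ = D/Vd = 300/50 ≈ 6.000 mcg/mL.
Before the 4th dose, 3 doses have been given. Superposition: Cmin = C₀·(f + f² + … + f^3).
≈ 6.000 × (0.2500 + 0.0625 + 0.0156) ≈ 6.000 × 0.3281 ≈ 1.969 mcg/mL.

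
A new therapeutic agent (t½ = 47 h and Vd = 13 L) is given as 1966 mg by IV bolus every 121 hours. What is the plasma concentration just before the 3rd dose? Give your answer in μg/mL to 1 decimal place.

f = (1/2)^(τ/t½) = (1/2)^(121/47) ≈ 0.1679.
C₀ = D/Vd = 1966/13 ≈ 151.231 μg/mL.
Before the 3rd dose, 2 doses have been given. Superposition: Cmin = C₀·(f + f²).
≈ 151.231 × (0.1679 + 0.0282) ≈ 151.231 × 0.1961 ≈ 29.656 μg/mL.

29.7 μg/mL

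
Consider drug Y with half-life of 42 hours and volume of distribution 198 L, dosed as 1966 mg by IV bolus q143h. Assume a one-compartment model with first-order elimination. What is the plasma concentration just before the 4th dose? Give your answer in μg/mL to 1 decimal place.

f = (1/2)^(τ/t½) = (1/2)^(143/42) ≈ 0.0944.
C₀ = D/Vd = 1966/198 ≈ 9.929 μg/mL.
Before the 4th dose, 3 doses have been given. Superposition: Cmin = C₀·(f + f² + … + f^3).
≈ 9.929 × (0.0944 + 0.0089 + 0.0008) ≈ 9.929 × 0.1041 ≈ 1.034 μg/mL.

1.0 μg/mL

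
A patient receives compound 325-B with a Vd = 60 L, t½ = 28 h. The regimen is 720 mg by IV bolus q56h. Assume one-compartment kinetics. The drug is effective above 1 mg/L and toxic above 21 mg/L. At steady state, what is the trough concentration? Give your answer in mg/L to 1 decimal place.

4.0 mg/L

τ = 56 h = 2 half-lives, so f = (1/2)^2 = 0.25.
Accumulation ratio R = 1/(1 − f) = 1/0.75 = 4/3.
Single-dose peak C₀ = D/Vd = 720/60 = 12 mg/L.
Steady-state peak Cmax,ss = C₀·R = 12 × 4/3 ≈ 16.000 mg/L.
Steady-state trough Cmin,ss = Cmax,ss·f ≈ 16.000 × 0.25 ≈ 4.000 mg/L.
Trough 4.0 mg/L vs MEC 1 mg/L: adequate.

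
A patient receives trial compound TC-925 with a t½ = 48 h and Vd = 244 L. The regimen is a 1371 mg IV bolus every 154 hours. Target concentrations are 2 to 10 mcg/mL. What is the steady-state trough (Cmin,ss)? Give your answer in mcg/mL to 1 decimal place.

Over one 154-h interval, 154/48 ≈ 3.2083 half-lives elapse, leaving f ≈ 0.1082 of each dose.
Accumulation ratio R = 1/(1 − f) ≈ 1/0.8918 ≈ 1.1213.
Each bolus raises the concentration by D/Vd = 1371/244 ≈ 5.619 mcg/mL.
Cmax,ss = C₀/(1 − f) ≈ 5.619/0.8918 ≈ 6.301 mcg/mL.
Steady-state trough Cmin,ss = Cmax,ss·f ≈ 6.301 × 0.1082 ≈ 0.682 mcg/mL.
Trough 0.7 mcg/mL vs MEC 2 mcg/mL: subtherapeutic.

0.7 mcg/mL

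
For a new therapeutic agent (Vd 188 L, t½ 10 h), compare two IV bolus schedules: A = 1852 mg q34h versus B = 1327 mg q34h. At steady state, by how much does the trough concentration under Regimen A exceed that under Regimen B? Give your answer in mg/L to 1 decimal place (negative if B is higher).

Regimen A: f = (1/2)^(34/10) ≈ 0.0947; Cmin,ss = (1852/188)·f/(1−f) ≈ 1.030 mg/L.
Regimen B: f = (1/2)^(34/10) ≈ 0.0947; Cmin,ss = (1327/188)·f/(1−f) ≈ 0.738 mg/L.
Difference ≈ 1.030 − 0.738 ≈ 0.292 mg/L.

0.3 mg/L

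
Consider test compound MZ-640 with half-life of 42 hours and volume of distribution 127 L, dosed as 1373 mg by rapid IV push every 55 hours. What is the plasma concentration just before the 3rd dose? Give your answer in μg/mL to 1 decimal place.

6.1 μg/mL

f = (1/2)^(τ/t½) = (1/2)^(55/42) ≈ 0.4035.
C₀ = D/Vd = 1373/127 ≈ 10.811 μg/mL.
Before the 3rd dose, 2 doses have been given. Superposition: Cmin = C₀·(f + f²).
≈ 10.811 × (0.4035 + 0.1628) ≈ 10.811 × 0.5663 ≈ 6.122 μg/mL.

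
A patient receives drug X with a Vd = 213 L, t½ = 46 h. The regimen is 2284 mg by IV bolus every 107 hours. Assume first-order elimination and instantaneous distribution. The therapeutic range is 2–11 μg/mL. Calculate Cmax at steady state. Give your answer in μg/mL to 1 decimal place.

13.4 μg/mL

τ/t½ = 107/46 ≈ 2.3261, so fraction remaining f = (1/2)^(107/46) ≈ 0.1994.
At steady state, accumulation factor R = 1/(1 − e^(−kτ)) ≈ 1.2491.
Single-dose peak C₀ = D/Vd = 2284/213 ≈ 10.723 μg/mL.
Steady-state peak Cmax,ss = C₀·R ≈ 10.723 × 1.2491 ≈ 13.394 μg/mL.
Peak 13.4 μg/mL vs MTC 11 μg/mL: exceeds toxic threshold.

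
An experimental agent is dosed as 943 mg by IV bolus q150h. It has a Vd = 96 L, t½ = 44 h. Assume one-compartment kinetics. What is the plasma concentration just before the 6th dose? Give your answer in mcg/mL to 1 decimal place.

1.0 mcg/mL

f = (1/2)^(τ/t½) = (1/2)^(150/44) ≈ 0.0941.
C₀ = D/Vd = 943/96 ≈ 9.823 mcg/mL.
Before the 6th dose, 5 doses have been given. Superposition: Cmin = C₀·(f + f² + … + f^5).
≈ 9.823 × (0.0941 + 0.0089 + 0.0008 + 0.0001 + 0.0000) ≈ 9.823 × 0.1039 ≈ 1.021 mcg/mL.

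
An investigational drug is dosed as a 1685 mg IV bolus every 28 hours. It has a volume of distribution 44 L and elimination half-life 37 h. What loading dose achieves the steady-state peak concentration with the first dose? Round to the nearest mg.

f = (1/2)^(28/37) ≈ 0.591825; accumulation ratio R = 1/(1−f) ≈ 2.44993.
Loading dose to hit Cmax,ss on first dose: D_load = D_maint·R ≈ 1685 × 2.44993 ≈ 4128.13 mg.

4128 mg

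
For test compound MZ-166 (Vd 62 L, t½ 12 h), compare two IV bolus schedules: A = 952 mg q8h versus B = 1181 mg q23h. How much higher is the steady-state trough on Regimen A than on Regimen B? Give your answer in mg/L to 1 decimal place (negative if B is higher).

Regimen A: f = (1/2)^(8/12) ≈ 0.6300; Cmin,ss = (952/62)·f/(1−f) ≈ 26.145 mg/L.
Regimen B: f = (1/2)^(23/12) ≈ 0.2649; Cmin,ss = (1181/62)·f/(1−f) ≈ 6.864 mg/L.
Difference ≈ 26.145 − 6.864 ≈ 19.281 mg/L.

19.3 mg/L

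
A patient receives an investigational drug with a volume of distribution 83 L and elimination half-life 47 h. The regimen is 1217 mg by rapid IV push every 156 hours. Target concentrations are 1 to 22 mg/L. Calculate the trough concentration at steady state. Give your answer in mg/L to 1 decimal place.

τ/t½ = 156/47 ≈ 3.3191, so fraction remaining f = (1/2)^(156/47) ≈ 0.1002.
Accumulation ratio R = 1/(1 − f) ≈ 1/0.8998 ≈ 1.1114.
Each bolus raises the concentration by D/Vd = 1217/83 ≈ 14.663 mg/L.
Cmax,ss = C₀/(1 − f) ≈ 14.663/0.8998 ≈ 16.296 mg/L.
One interval later, Cmin,ss = Cmax,ss·e^(−kτ) ≈ 16.296 × 0.1002 ≈ 1.633 mg/L.
Trough 1.6 mg/L vs MEC 1 mg/L: adequate.

1.6 mg/L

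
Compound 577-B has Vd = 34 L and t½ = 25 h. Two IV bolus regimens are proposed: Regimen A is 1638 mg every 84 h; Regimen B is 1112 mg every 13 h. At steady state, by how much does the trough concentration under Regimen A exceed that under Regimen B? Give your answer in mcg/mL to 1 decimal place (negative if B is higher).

Regimen A: f = (1/2)^(84/25) ≈ 0.0974; Cmin,ss = (1638/34)·f/(1−f) ≈ 5.199 mcg/mL.
Regimen B: f = (1/2)^(13/25) ≈ 0.6974; Cmin,ss = (1112/34)·f/(1−f) ≈ 75.377 mcg/mL.
Difference ≈ 5.199 − 75.377 ≈ -70.178 mcg/mL.

-70.2 mcg/mL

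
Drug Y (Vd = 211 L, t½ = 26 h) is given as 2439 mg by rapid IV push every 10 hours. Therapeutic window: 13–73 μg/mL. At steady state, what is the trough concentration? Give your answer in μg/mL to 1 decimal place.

37.8 μg/mL

Over one 10-h interval, 10/26 ≈ 0.38462 half-lives elapse, leaving f ≈ 0.7660 of each dose.
Accumulation ratio R = 1/(1 − f) ≈ 1/0.2340 ≈ 4.2735.
Single-dose peak C₀ = D/Vd = 2439/211 ≈ 11.559 μg/mL.
Cmax,ss = C₀/(1 − f) ≈ 11.559/0.2340 ≈ 49.397 μg/mL.
One interval later, Cmin,ss = Cmax,ss·e^(−kτ) ≈ 49.397 × 0.7660 ≈ 37.838 μg/mL.
Trough 37.8 μg/mL vs MEC 13 μg/mL: adequate.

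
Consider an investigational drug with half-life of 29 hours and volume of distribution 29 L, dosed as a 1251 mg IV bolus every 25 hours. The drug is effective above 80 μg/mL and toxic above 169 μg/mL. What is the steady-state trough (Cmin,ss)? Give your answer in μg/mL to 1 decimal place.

52.8 μg/mL

τ/t½ = 25/29 ≈ 0.86207, so fraction remaining f = (1/2)^(25/29) ≈ 0.5502.
Each bolus raises the concentration by D/Vd = 1251/29 ≈ 43.138 μg/mL.
Steady-state trough Cmin,ss = C₀·f/(1−f) ≈ 43.138 × 0.5502/0.4498 ≈ 52.767 μg/mL.
Trough 52.8 μg/mL vs MEC 80 μg/mL: subtherapeutic.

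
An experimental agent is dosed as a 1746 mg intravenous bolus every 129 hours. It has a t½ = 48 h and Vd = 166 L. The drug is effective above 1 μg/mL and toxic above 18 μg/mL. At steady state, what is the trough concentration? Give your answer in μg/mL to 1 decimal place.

1.9 μg/mL

k = ln2/t½ = ln2/48 ≈ 0.014441 h⁻¹; fraction remaining f = e^(−kτ) = e^(−0.014441×129) ≈ 0.1552.
Each bolus raises the concentration by D/Vd = 1746/166 ≈ 10.518 μg/mL.
Steady-state trough Cmin,ss = C₀·f/(1−f) ≈ 10.518 × 0.1552/0.8448 ≈ 1.932 μg/mL.
Trough 1.9 μg/mL vs MEC 1 μg/mL: adequate.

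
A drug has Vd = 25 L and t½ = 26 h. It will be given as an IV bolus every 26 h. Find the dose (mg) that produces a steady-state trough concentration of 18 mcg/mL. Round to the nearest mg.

450 mg

τ/t½ = 26/26 ≈ 1, so f = (1/2)^(26/26) ≈ 0.500000.
Cmin,ss = (D/Vd)·f/(1−f), so D = Cmin,ss·Vd·(1−f)/f.
D = 18 × 25 × (1−f)/f ≈ 18 × 25 × 1.00000 ≈ 450.00 mg.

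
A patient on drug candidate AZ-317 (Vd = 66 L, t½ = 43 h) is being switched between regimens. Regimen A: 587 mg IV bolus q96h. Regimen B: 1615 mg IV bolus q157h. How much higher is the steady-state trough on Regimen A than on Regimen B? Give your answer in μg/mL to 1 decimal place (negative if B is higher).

0.3 μg/mL

Regimen A: f = (1/2)^(96/43) ≈ 0.2128; Cmin,ss = (587/66)·f/(1−f) ≈ 2.404 μg/mL.
Regimen B: f = (1/2)^(157/43) ≈ 0.0796; Cmin,ss = (1615/66)·f/(1−f) ≈ 2.116 μg/mL.
Difference ≈ 2.404 − 2.116 ≈ 0.288 μg/mL.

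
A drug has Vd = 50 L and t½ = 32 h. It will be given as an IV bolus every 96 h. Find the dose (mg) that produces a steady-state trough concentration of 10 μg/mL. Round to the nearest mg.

3500 mg

τ/t½ = 96/32 ≈ 3, so f = (1/2)^(96/32) ≈ 0.125000.
Cmin,ss = (D/Vd)·f/(1−f), so D = Cmin,ss·Vd·(1−f)/f.
D = 10 × 50 × (1−f)/f ≈ 10 × 50 × 7.00000 ≈ 3500.00 mg.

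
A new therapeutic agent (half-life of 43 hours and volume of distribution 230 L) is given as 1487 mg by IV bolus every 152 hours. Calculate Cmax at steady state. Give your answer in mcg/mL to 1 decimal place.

τ/t½ = 152/43 ≈ 3.5349, so fraction remaining f = (1/2)^(152/43) ≈ 0.0863.
At steady state, accumulation factor R = 1/(1 − e^(−kτ)) ≈ 1.0945.
Single-dose peak C₀ = D/Vd = 1487/230 ≈ 6.465 mcg/mL.
Cmax,ss = C₀/(1 − f) ≈ 6.465/0.9137 ≈ 7.076 mcg/mL.

7.1 mcg/mL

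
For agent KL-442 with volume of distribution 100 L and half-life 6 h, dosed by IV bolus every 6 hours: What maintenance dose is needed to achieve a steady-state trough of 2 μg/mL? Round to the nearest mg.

τ/t½ = 6/6 ≈ 1, so f = (1/2)^(6/6) ≈ 0.500000.
Cmin,ss = (D/Vd)·f/(1−f), so D = Cmin,ss·Vd·(1−f)/f.
D = 2 × 100 × (1−f)/f ≈ 2 × 100 × 1.00000 ≈ 200.00 mg.

200 mg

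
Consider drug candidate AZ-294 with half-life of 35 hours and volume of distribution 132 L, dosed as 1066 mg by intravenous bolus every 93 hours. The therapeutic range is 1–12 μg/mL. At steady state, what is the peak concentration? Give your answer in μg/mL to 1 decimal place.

9.6 μg/mL

τ/t½ = 93/35 ≈ 2.6571, so fraction remaining f = (1/2)^(93/35) ≈ 0.1585.
At steady state, accumulation factor R = 1/(1 − e^(−kτ)) ≈ 1.1884.
Single-dose peak C₀ = D/Vd = 1066/132 ≈ 8.076 μg/mL.
Steady-state peak Cmax,ss = C₀·R ≈ 8.076 × 1.1884 ≈ 9.598 μg/mL.
Peak 9.6 μg/mL vs MTC 12 μg/mL: below toxic threshold.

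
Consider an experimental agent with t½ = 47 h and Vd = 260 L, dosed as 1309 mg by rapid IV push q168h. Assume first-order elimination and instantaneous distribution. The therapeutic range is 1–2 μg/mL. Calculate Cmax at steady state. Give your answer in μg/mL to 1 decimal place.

τ/t½ = 168/47 ≈ 3.5745, so fraction remaining f = (1/2)^(168/47) ≈ 0.0839.
Accumulation ratio R = 1/(1 − f) ≈ 1/0.9161 ≈ 1.0916.
Each bolus raises the concentration by D/Vd = 1309/260 ≈ 5.035 μg/mL.
Steady-state peak Cmax,ss = C₀·R ≈ 5.035 × 1.0916 ≈ 5.496 μg/mL.
Peak 5.5 μg/mL vs MTC 2 μg/mL: exceeds toxic threshold.

5.5 μg/mL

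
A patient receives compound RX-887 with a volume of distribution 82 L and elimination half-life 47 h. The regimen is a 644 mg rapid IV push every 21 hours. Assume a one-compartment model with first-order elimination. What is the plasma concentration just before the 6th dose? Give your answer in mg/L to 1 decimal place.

f = (1/2)^(τ/t½) = (1/2)^(21/47) ≈ 0.7337.
C₀ = D/Vd = 644/82 ≈ 7.854 mg/L.
Before the 6th dose, 5 doses have been given. Superposition: Cmin = C₀·(f + f² + … + f^5).
≈ 7.854 × (0.7337 + 0.5383 + 0.3950 + 0.2898 + 0.2126) ≈ 7.854 × 2.1694 ≈ 17.038 mg/L.

17.0 mg/L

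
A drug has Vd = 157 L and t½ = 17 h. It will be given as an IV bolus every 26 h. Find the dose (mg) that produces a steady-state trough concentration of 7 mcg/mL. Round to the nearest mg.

2073 mg

τ/t½ = 26/17 ≈ 1.5294, so f = (1/2)^(26/17) ≈ 0.346419.
Cmin,ss = (D/Vd)·f/(1−f), so D = Cmin,ss·Vd·(1−f)/f.
D = 7 × 157 × (1−f)/f ≈ 7 × 157 × 1.88668 ≈ 2073.46 mg.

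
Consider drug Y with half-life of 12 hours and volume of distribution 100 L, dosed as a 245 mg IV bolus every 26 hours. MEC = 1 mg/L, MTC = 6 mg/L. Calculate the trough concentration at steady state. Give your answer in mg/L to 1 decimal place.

k = ln2/t½ = ln2/12 ≈ 0.057762 h⁻¹; fraction remaining f = e^(−kτ) = e^(−0.057762×26) ≈ 0.2227.
At steady state, accumulation factor R = 1/(1 − e^(−kτ)) ≈ 1.2865.
Each bolus raises the concentration by D/Vd = 245/100 ≈ 2.450 mg/L.
Steady-state peak Cmax,ss = C₀·R ≈ 2.450 × 1.2865 ≈ 3.152 mg/L.
Steady-state trough Cmin,ss = Cmax,ss·f ≈ 3.152 × 0.2227 ≈ 0.702 mg/L.
Trough 0.7 mg/L vs MEC 1 mg/L: subtherapeutic.

0.7 mg/L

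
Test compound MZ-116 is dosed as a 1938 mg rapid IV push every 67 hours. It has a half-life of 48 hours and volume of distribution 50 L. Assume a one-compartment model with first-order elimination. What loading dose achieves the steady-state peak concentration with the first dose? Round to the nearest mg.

f = (1/2)^(67/48) ≈ 0.380025; accumulation ratio R = 1/(1−f) ≈ 1.61297.
Loading dose to hit Cmax,ss on first dose: D_load = D_maint·R ≈ 1938 × 1.61297 ≈ 3125.94 mg.

3126 mg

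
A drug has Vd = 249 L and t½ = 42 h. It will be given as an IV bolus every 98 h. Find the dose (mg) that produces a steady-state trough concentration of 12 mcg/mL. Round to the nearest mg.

τ/t½ = 98/42 ≈ 2.3333, so f = (1/2)^(98/42) ≈ 0.198425.
Cmin,ss = (D/Vd)·f/(1−f), so D = Cmin,ss·Vd·(1−f)/f.
D = 12 × 249 × (1−f)/f ≈ 12 × 249 × 4.03969 ≈ 12070.59 mg.

12071 mg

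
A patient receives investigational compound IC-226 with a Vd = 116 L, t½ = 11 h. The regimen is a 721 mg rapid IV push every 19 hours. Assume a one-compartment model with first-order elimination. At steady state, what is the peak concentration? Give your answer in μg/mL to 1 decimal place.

Over one 19-h interval, 19/11 ≈ 1.7273 half-lives elapse, leaving f ≈ 0.3020 of each dose.
Accumulation ratio R = 1/(1 − f) ≈ 1/0.6980 ≈ 1.4327.
Single-dose peak C₀ = D/Vd = 721/116 ≈ 6.216 μg/mL.
Cmax,ss = C₀/(1 − f) ≈ 6.216/0.6980 ≈ 8.905 μg/mL.

8.9 μg/mL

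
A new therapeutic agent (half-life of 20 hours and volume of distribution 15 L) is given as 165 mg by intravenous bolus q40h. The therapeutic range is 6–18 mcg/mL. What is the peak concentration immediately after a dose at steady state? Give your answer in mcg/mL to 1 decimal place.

The dosing interval is 2 half-lives, so f = 2^(−2) = 0.25.
At steady state, R = 1/(1 − 0.25) = 4/3.
Single-dose peak C₀ = D/Vd = 165/15 = 11 mcg/mL.
Steady-state peak Cmax,ss = C₀·R = 11 × 4/3 ≈ 14.667 mcg/mL.
Peak 14.7 mcg/mL vs MTC 18 mcg/mL: below toxic threshold.

14.7 mcg/mL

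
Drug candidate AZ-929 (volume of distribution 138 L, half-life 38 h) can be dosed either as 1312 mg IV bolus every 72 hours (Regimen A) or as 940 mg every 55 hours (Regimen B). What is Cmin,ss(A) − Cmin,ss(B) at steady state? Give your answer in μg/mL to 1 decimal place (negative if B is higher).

-0.4 μg/mL

Regimen A: f = (1/2)^(72/38) ≈ 0.2689; Cmin,ss = (1312/138)·f/(1−f) ≈ 3.497 μg/mL.
Regimen B: f = (1/2)^(55/38) ≈ 0.3667; Cmin,ss = (940/138)·f/(1−f) ≈ 3.944 μg/mL.
Difference ≈ 3.497 − 3.944 ≈ -0.447 μg/mL.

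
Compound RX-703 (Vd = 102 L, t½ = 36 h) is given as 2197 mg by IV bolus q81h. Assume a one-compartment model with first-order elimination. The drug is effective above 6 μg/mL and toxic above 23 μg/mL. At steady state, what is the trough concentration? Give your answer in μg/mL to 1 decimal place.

5.7 μg/mL

k = ln2/t½ = ln2/36 ≈ 0.019254 h⁻¹; fraction remaining f = e^(−kτ) = e^(−0.019254×81) ≈ 0.2102.
Single-dose peak C₀ = D/Vd = 2197/102 ≈ 21.539 μg/mL.
Steady-state trough Cmin,ss = C₀·f/(1−f) ≈ 21.539 × 0.2102/0.7898 ≈ 5.732 μg/mL.
Trough 5.7 μg/mL vs MEC 6 μg/mL: subtherapeutic.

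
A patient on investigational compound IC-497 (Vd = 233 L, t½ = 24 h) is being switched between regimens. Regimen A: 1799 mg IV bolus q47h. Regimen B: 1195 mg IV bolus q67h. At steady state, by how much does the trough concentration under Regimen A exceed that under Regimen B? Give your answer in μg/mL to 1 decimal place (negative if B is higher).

1.8 μg/mL

Regimen A: f = (1/2)^(47/24) ≈ 0.2573; Cmin,ss = (1799/233)·f/(1−f) ≈ 2.675 μg/mL.
Regimen B: f = (1/2)^(67/24) ≈ 0.1444; Cmin,ss = (1195/233)·f/(1−f) ≈ 0.866 μg/mL.
Difference ≈ 2.675 − 0.866 ≈ 1.809 μg/mL.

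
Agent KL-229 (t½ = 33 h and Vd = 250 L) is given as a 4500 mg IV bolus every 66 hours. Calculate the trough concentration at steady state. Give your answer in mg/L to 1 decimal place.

6.0 mg/L

The dosing interval is 2 half-lives, so f = 2^(−2) = 0.25.
Accumulation ratio R = 1/(1 − f) = 1/0.75 = 4/3.
Single-dose peak C₀ = D/Vd = 4500/250 = 18 mg/L.
Steady-state peak Cmax,ss = C₀·R = 18 × 4/3 ≈ 24.000 mg/L.
Steady-state trough Cmin,ss = Cmax,ss·f ≈ 24.000 × 0.25 ≈ 6.000 mg/L.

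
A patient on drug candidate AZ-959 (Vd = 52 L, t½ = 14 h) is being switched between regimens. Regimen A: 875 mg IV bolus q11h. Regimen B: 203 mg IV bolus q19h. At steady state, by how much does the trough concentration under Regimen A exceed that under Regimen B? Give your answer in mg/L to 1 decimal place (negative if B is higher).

Regimen A: f = (1/2)^(11/14) ≈ 0.5801; Cmin,ss = (875/52)·f/(1−f) ≈ 23.247 mg/L.
Regimen B: f = (1/2)^(19/14) ≈ 0.3904; Cmin,ss = (203/52)·f/(1−f) ≈ 2.500 mg/L.
Difference ≈ 23.247 − 2.500 ≈ 20.747 mg/L.

20.7 mg/L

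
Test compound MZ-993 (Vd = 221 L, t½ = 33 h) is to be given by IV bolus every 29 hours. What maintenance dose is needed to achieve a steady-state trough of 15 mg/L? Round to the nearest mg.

τ/t½ = 29/33 ≈ 0.87879, so f = (1/2)^(29/33) ≈ 0.543824.
Cmin,ss = (D/Vd)·f/(1−f), so D = Cmin,ss·Vd·(1−f)/f.
D = 15 × 221 × (1−f)/f ≈ 15 × 221 × 0.83883 ≈ 2780.72 mg.

2781 mg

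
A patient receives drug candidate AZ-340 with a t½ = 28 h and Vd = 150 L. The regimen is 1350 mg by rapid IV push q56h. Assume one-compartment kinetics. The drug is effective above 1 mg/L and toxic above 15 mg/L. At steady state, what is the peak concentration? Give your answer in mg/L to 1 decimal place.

12.0 mg/L

The dosing interval is 2 half-lives, so f = 2^(−2) = 0.25.
Accumulation ratio R = 1/(1 − f) = 1/0.75 = 4/3.
Single-dose peak C₀ = D/Vd = 1350/150 = 9 mg/L.
Steady-state peak Cmax,ss = C₀·R = 9 × 4/3 ≈ 12.000 mg/L.
Peak 12.0 mg/L vs MTC 15 mg/L: below toxic threshold.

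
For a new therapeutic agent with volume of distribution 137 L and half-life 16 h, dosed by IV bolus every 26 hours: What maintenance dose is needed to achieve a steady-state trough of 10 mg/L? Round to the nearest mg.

2856 mg

τ/t½ = 26/16 ≈ 1.625, so f = (1/2)^(26/16) ≈ 0.324210.
Cmin,ss = (D/Vd)·f/(1−f), so D = Cmin,ss·Vd·(1−f)/f.
D = 10 × 137 × (1−f)/f ≈ 10 × 137 × 2.08442 ≈ 2855.66 mg.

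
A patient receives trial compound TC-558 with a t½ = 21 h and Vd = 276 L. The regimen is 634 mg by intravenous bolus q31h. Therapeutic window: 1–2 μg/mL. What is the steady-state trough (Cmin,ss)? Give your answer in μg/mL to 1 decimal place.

1.3 μg/mL

Over one 31-h interval, 31/21 ≈ 1.4762 half-lives elapse, leaving f ≈ 0.3594 of each dose.
Single-dose peak C₀ = D/Vd = 634/276 ≈ 2.297 μg/mL.
Steady-state trough Cmin,ss = C₀·f/(1−f) ≈ 2.297 × 0.3594/0.6406 ≈ 1.289 μg/mL.
Trough 1.3 μg/mL vs MEC 1 μg/mL: adequate.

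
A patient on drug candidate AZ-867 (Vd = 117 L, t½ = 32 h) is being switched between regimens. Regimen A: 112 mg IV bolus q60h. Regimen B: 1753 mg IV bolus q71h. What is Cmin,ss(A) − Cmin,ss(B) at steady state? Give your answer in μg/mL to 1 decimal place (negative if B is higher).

Regimen A: f = (1/2)^(60/32) ≈ 0.2726; Cmin,ss = (112/117)·f/(1−f) ≈ 0.359 μg/mL.
Regimen B: f = (1/2)^(71/32) ≈ 0.2148; Cmin,ss = (1753/117)·f/(1−f) ≈ 4.099 μg/mL.
Difference ≈ 0.359 − 4.099 ≈ -3.740 μg/mL.

-3.7 μg/mL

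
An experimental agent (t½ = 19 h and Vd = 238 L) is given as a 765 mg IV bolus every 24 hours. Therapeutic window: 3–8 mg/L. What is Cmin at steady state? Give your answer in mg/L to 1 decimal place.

τ/t½ = 24/19 ≈ 1.2632, so fraction remaining f = (1/2)^(24/19) ≈ 0.4166.
Single-dose peak C₀ = D/Vd = 765/238 ≈ 3.214 mg/L.
Steady-state trough Cmin,ss = C₀·f/(1−f) ≈ 3.214 × 0.4166/0.5834 ≈ 2.295 mg/L.
Trough 2.3 mg/L vs MEC 3 mg/L: subtherapeutic.

2.3 mg/L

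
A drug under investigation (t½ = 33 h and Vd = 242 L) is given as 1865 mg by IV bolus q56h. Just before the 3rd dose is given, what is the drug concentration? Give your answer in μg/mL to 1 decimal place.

f = (1/2)^(τ/t½) = (1/2)^(56/33) ≈ 0.3084.
C₀ = D/Vd = 1865/242 ≈ 7.707 μg/mL.
Before the 3rd dose, 2 doses have been given. Superposition: Cmin = C₀·(f + f²).
≈ 7.707 × (0.3084 + 0.0951) ≈ 7.707 × 0.4035 ≈ 3.110 μg/mL.

3.1 μg/mL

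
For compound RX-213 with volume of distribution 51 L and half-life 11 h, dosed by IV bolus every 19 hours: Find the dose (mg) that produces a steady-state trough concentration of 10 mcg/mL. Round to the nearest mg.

1179 mg

τ/t½ = 19/11 ≈ 1.7273, so f = (1/2)^(19/11) ≈ 0.302022.
Cmin,ss = (D/Vd)·f/(1−f), so D = Cmin,ss·Vd·(1−f)/f.
D = 10 × 51 × (1−f)/f ≈ 10 × 51 × 2.31102 ≈ 1178.62 mg.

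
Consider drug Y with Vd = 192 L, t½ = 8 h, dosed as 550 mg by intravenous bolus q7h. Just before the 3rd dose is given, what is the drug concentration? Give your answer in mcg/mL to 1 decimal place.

f = (1/2)^(τ/t½) = (1/2)^(7/8) ≈ 0.5453.
C₀ = D/Vd = 550/192 ≈ 2.865 mcg/mL.
Before the 3rd dose, 2 doses have been given. Superposition: Cmin = C₀·(f + f²).
≈ 2.865 × (0.5453 + 0.2974) ≈ 2.865 × 0.8427 ≈ 2.414 mcg/mL.

2.4 mcg/mL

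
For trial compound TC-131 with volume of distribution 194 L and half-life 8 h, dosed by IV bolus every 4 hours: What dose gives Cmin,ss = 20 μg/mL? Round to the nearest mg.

τ/t½ = 4/8 ≈ 0.5, so f = (1/2)^(4/8) ≈ 0.707107.
Cmin,ss = (D/Vd)·f/(1−f), so D = Cmin,ss·Vd·(1−f)/f.
D = 20 × 194 × (1−f)/f ≈ 20 × 194 × 0.41421 ≈ 1607.13 mg.

1607 mg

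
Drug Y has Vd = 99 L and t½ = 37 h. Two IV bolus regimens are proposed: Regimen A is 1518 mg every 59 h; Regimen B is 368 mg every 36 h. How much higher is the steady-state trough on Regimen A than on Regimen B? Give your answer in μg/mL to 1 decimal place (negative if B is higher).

3.7 μg/mL

Regimen A: f = (1/2)^(59/37) ≈ 0.3311; Cmin,ss = (1518/99)·f/(1−f) ≈ 7.590 μg/mL.
Regimen B: f = (1/2)^(36/37) ≈ 0.5095; Cmin,ss = (368/99)·f/(1−f) ≈ 3.861 μg/mL.
Difference ≈ 7.590 − 3.861 ≈ 3.729 μg/mL.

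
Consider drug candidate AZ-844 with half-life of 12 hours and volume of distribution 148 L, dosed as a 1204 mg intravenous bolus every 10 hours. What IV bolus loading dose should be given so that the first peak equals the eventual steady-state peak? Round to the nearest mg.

f = (1/2)^(10/12) ≈ 0.561231; accumulation ratio R = 1/(1−f) ≈ 2.27910.
Loading dose to hit Cmax,ss on first dose: D_load = D_maint·R ≈ 1204 × 2.27910 ≈ 2744.04 mg.

2744 mg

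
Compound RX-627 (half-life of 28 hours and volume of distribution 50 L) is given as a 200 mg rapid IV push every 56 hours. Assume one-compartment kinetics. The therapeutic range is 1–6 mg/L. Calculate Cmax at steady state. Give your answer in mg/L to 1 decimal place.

5.3 mg/L

The dosing interval is 2 half-lives, so f = 2^(−2) = 0.25.
At steady state, R = 1/(1 − 0.25) = 4/3.
Single-dose peak C₀ = D/Vd = 200/50 = 4 mg/L.
Steady-state peak Cmax,ss = C₀·R = 4 × 4/3 ≈ 5.333 mg/L.
Peak 5.3 mg/L vs MTC 6 mg/L: below toxic threshold.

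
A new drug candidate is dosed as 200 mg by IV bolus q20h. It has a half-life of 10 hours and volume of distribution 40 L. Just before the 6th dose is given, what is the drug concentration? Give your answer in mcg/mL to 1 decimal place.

1.7 mcg/mL

f = (1/2)^(τ/t½) = (1/2)^(20/10) ≈ 0.2500.
C₀ = D/Vd = 200/40 ≈ 5.000 mcg/mL.
Before the 6th dose, 5 doses have been given. Superposition: Cmin = C₀·(f + f² + … + f^5).
≈ 5.000 × (0.2500 + 0.0625 + 0.0156 + 0.0039 + 0.0010) ≈ 5.000 × 0.3330 ≈ 1.665 mcg/mL.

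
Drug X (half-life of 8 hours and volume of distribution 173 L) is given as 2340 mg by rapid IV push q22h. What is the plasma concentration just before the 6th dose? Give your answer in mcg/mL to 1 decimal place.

f = (1/2)^(τ/t½) = (1/2)^(22/8) ≈ 0.1487.
C₀ = D/Vd = 2340/173 ≈ 13.526 mcg/mL.
Before the 6th dose, 5 doses have been given. Superposition: Cmin = C₀·(f + f² + … + f^5).
≈ 13.526 × (0.1487 + 0.0221 + 0.0033 + 0.0005 + 0.0001) ≈ 13.526 × 0.1747 ≈ 2.363 mcg/mL.

2.4 mcg/mL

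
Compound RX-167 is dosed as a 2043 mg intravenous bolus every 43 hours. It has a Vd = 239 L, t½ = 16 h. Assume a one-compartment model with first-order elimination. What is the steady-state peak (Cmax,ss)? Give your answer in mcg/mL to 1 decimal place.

10.1 mcg/mL

τ/t½ = 43/16 ≈ 2.6875, so fraction remaining f = (1/2)^(43/16) ≈ 0.1552.
At steady state, accumulation factor R = 1/(1 − e^(−kτ)) ≈ 1.1837.
Single-dose peak C₀ = D/Vd = 2043/239 ≈ 8.548 mcg/mL.
Steady-state peak Cmax,ss = C₀·R ≈ 8.548 × 1.1837 ≈ 10.118 mcg/mL.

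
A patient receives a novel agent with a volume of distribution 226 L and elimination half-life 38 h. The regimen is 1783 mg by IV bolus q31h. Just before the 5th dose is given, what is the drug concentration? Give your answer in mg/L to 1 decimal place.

f = (1/2)^(τ/t½) = (1/2)^(31/38) ≈ 0.5681.
C₀ = D/Vd = 1783/226 ≈ 7.889 mg/L.
Before the 5th dose, 4 doses have been given. Superposition: Cmin = C₀·(f + f² + … + f^4).
≈ 7.889 × (0.5681 + 0.3227 + 0.1833 + 0.1042) ≈ 7.889 × 1.1783 ≈ 9.296 mg/L.

9.3 mg/L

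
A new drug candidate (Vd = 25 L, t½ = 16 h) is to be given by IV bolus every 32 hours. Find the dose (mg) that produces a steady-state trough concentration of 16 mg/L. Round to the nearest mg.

τ/t½ = 32/16 ≈ 2, so f = (1/2)^(32/16) ≈ 0.250000.
Cmin,ss = (D/Vd)·f/(1−f), so D = Cmin,ss·Vd·(1−f)/f.
D = 16 × 25 × (1−f)/f ≈ 16 × 25 × 3.00000 ≈ 1200.00 mg.

1200 mg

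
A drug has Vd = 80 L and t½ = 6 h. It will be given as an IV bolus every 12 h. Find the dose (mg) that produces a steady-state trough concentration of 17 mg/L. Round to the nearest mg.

4080 mg

τ/t½ = 12/6 ≈ 2, so f = (1/2)^(12/6) ≈ 0.250000.
Cmin,ss = (D/Vd)·f/(1−f), so D = Cmin,ss·Vd·(1−f)/f.
D = 17 × 80 × (1−f)/f ≈ 17 × 80 × 3.00000 ≈ 4080.00 mg.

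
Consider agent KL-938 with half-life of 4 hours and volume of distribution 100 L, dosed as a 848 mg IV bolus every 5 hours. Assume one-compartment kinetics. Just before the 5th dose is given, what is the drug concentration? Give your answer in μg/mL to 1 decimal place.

f = (1/2)^(τ/t½) = (1/2)^(5/4) ≈ 0.4204.
C₀ = D/Vd = 848/100 ≈ 8.480 μg/mL.
Before the 5th dose, 4 doses have been given. Superposition: Cmin = C₀·(f + f² + … + f^4).
≈ 8.480 × (0.4204 + 0.1767 + 0.0743 + 0.0312) ≈ 8.480 × 0.7026 ≈ 5.958 μg/mL.

6.0 μg/mL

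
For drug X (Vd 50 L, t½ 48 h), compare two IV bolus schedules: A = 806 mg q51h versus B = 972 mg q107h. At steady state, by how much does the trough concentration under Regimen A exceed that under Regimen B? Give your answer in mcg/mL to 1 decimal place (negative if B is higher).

Regimen A: f = (1/2)^(51/48) ≈ 0.4788; Cmin,ss = (806/50)·f/(1−f) ≈ 14.809 mcg/mL.
Regimen B: f = (1/2)^(107/48) ≈ 0.2133; Cmin,ss = (972/50)·f/(1−f) ≈ 5.271 mcg/mL.
Difference ≈ 14.809 − 5.271 ≈ 9.538 mcg/mL.

9.5 mcg/mL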